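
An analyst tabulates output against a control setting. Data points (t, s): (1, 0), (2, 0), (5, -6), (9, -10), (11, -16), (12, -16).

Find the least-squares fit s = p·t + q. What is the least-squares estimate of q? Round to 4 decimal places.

q = 2.2439

Normal-equation sums: Σt·t = 376, Σt = 40, Σ1 = 6.
Moment sums: Σt·s = -488, Σs = -48.
Determinant 376·6 − 40² = 656.
p = ((-488)·6 − 40·(-48))/656 = -63/41; q = (376·(-48) − 40·(-488))/656 = 92/41.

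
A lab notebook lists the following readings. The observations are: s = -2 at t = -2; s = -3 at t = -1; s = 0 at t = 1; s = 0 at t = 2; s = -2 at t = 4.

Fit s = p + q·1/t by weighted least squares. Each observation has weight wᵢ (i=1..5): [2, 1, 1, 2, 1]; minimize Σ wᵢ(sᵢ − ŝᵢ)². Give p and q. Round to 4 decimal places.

p = -1.3421, q = 1.5789

Entries of AᵀWA: Σwᵢ·1 = 7, Σwᵢ·1/t = 1/4, Σwᵢ·1/t·1/t = 49/16.
Right-hand side: Σwᵢ·s = -9, Σwᵢ·1/t·s = 9/2.
Normal equations: [[7, 1/4]; [1/4, 49/16]]·[p, q]ᵀ = [-9, 9/2]ᵀ.
Eliminating q: (49/16)·(row 1) − (1/4)·(row 2) gives (171/8)·p = (49/16)·(-9) − (1/4)·(9/2) = -459/16, so p = -51/38.
Then q = ((9/2) − (1/4)·(-51/38))/(49/16) = 30/19.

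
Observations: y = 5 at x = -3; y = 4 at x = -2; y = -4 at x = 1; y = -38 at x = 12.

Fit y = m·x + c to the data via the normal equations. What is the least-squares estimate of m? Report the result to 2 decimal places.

Sums needed: Σx·x = 158, Σx = 8, Σ1 = 4.
And Σx·y = -483, Σy = -33.
AᵀA·[m, c]ᵀ = Aᵀy becomes [[158, 8]; [8, 4]]·[m, c]ᵀ = [-483, -33]ᵀ.
det = 158·4 − 8² = 568.
m = ((-483)·4 − 8·(-33))/568 = -417/142; c = (158·(-33) − 8·(-483))/568 = -675/284.

m = -2.94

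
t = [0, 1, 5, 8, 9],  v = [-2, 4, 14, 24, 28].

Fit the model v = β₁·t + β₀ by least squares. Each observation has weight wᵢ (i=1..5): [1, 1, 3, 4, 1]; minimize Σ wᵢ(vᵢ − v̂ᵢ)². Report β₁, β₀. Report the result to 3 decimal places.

Normal-equation sums: Σwᵢ·t·t = 413, Σwᵢ·t = 57, Σwᵢ·1 = 10.
Right-hand side: Σwᵢ·t·v = 1234, Σwᵢ·v = 168.
So XᵀWX·[β₁, β₀]ᵀ = XᵀWv: [[413, 57]; [57, 10]]·[β₁, β₀]ᵀ = [1234, 168]ᵀ.
Δ = 413·10 − 57² = 881.
β₁ = (1234·10 − 57·168)/881 = 2764/881; β₀ = (413·168 − 57·1234)/881 = -954/881.

β₁ = 3.137, β₀ = -1.083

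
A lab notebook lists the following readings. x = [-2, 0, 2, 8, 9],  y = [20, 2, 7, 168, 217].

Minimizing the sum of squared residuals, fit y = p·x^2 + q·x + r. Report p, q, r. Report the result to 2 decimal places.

The normal equations are: 10689·p + 1241·q + 153·r = 28437;  1241·p + 153·q + 17·r = 3271;  153·p + 17·q + 5·r = 414.
(Σx^2·x^2 = 10689, Σx^2·x = 1241, Σx^2 = 153, Σx·x = 153, Σx = 17, Σ1 = 5, Σx^2·y = 28437, Σx·y = 3271, Σy = 414.)
Inverting the 3×3 Gram matrix, [p, q, r]ᵀ = [2905/962, -107619/32708, 3045/1924]ᵀ.

p = 3.02, q = -3.29, r = 1.58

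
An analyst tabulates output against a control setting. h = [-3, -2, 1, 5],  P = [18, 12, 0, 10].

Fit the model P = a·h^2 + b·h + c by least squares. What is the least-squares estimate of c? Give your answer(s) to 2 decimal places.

c = 2.23

Setting ∂/∂a … = 0 gives: 723·a + 91·b + 39·c = 460;  91·a + 39·b + 1·c = -28;  39·a + 1·b + 4·c = 40.
(Σh^2·h^2 = 723, Σh^2·h = 91, Σh^2 = 39, Σh·h = 39, Σh = 1, Σ1 = 4, Σh^2·P = 460, Σh·P = -28, ΣP = 40.)
Row-reducing yields a = 145/167, b = -2339/835, c = 1866/835.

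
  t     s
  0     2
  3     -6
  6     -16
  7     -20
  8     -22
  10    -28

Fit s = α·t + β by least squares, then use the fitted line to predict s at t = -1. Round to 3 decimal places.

The normal system XᵀX·[α, β]ᵀ = Xᵀs is [[258, 34]; [34, 6]]·[α, β]ᵀ = [-710, -90]ᵀ.
Δ = 258·6 − 34² = 392.
α = ((-710)·6 − 34·(-90))/392 = -150/49; β = (258·(-90) − 34·(-710))/392 = 115/49.
At t = -1: ŝ = (-150/49)·(-1) + (115/49)·(1) = 265/49.

ŝ = 5.408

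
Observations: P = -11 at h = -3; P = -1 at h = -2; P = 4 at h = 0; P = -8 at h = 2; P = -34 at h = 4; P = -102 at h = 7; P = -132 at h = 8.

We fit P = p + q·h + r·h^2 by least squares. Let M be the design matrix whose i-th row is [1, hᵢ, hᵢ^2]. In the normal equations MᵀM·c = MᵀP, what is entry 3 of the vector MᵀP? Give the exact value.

-14125

Entry 3 ↔ basis h^2, so (MᵀP)_{3} = Σᵢ (h^2)·Pᵢ = (9)·(-11) + (4)·(-1) + (0)·(4) + (4)·(-8) + (16)·(-34) + (49)·(-102) + (64)·(-132) = -14125.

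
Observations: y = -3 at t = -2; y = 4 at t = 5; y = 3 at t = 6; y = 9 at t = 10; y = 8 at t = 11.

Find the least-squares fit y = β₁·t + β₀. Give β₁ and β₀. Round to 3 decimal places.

Entries of AᵀA: Σt·t = 286, Σt = 30, Σ1 = 5.
Moment sums: Σt·y = 222, Σy = 21.
AᵀA·[β₁, β₀]ᵀ = Aᵀy becomes [[286, 30]; [30, 5]]·[β₁, β₀]ᵀ = [222, 21]ᵀ.
Determinant 286·5 − 30² = 530.
β₁ = (222·5 − 30·21)/530 = 48/53; β₀ = (286·21 − 30·222)/530 = -327/265.

β₁ = 0.906, β₀ = -1.234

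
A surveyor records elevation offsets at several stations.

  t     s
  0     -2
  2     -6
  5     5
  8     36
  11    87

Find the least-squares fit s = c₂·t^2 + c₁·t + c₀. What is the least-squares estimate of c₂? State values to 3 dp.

c₂ = 1.115

Setting ∂/∂c₂ … = 0 gives: 19378·c₂ + 1976·c₁ + 214·c₀ = 12932;  1976·c₂ + 214·c₁ + 26·c₀ = 1258;  214·c₂ + 26·c₁ + 5·c₀ = 120.
(Σt^2·t^2 = 19378, Σt^2·t = 1976, Σt^2 = 214, Σt·t = 214, Σt = 26, Σ1 = 5, Σt^2·s = 12932, Σt·s = 1258, Σs = 120.)
Inverting the 3×3 Gram matrix, [c₂, c₁, c₀]ᵀ = [27940/25053, -104495/25053, -17062/8351]ᵀ.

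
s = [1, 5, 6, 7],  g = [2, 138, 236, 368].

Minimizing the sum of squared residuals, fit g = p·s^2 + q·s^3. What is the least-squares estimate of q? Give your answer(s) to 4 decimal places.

Sums needed: Σs^2·s^2 = 4323, Σs^2·s^3 = 27709, Σs^3·s^3 = 179931.
For Aᵀg: Σs^2·g = 29980, Σs^3·g = 194452.
Δ = 4323·179931 − 27709² = 10053032.
p = (29980·179931 − 27709·194452)/10053032 = 782614/1256629; q = (4323·194452 − 27709·29980)/10053032 = 112502/114239.

q = 0.9848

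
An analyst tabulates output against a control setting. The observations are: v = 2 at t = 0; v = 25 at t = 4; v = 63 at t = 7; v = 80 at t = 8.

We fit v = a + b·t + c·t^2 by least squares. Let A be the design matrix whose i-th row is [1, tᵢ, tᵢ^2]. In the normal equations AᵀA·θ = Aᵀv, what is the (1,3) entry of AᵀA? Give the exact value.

Row 1 ↔ basis 1, column 3 ↔ basis t^2, so (AᵀA)_{1,3} = Σᵢ t^2 = (1)·(0) + (1)·(16) + (1)·(49) + (1)·(64) = 129.

129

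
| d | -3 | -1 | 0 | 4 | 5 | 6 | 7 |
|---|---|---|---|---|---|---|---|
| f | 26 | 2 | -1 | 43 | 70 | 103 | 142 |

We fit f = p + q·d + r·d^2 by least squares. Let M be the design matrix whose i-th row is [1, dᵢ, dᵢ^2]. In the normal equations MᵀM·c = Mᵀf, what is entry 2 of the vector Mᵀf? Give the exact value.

Entry 2 ↔ basis d, so (Mᵀf)_{2} = Σᵢ (d)·fᵢ = (-3)·(26) + (-1)·(2) + (0)·(-1) + (4)·(43) + (5)·(70) + (6)·(103) + (7)·(142) = 2054.

2054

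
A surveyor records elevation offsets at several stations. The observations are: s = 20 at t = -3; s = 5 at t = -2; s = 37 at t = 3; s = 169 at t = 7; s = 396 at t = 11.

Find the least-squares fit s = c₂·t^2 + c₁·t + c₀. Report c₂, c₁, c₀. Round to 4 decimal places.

Forming MᵀM = [[17220, 1666, 192]; [1666, 192, 16]; [192, 16, 5]] and Mᵀs = [56730, 5580, 627]ᵀ gives MᵀM·[c₂, c₁, c₀]ᵀ = Mᵀs.
Solving the 3×3 system (Gaussian elimination) gives c₂ = 95406/31889, c₁ = 96801/31889, c₀ = 25527/31889.

c₂ = 2.9918, c₁ = 3.0356, c₀ = 0.8005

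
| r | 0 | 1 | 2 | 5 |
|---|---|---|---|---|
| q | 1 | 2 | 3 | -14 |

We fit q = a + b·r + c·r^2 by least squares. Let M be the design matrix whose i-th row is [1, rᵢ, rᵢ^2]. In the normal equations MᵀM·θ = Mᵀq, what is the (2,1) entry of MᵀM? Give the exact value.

8

Row 2 ↔ basis r, column 1 ↔ basis 1, so (MᵀM)_{2,1} = Σᵢ r = (0)·(1) + (1)·(1) + (2)·(1) + (5)·(1) = 8.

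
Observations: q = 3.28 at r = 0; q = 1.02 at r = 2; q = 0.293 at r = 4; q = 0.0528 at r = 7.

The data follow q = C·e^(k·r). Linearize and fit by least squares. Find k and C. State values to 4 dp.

k = -0.5920, C = 3.2663

Let Y = ln q. Fitting Y = k·r + ln C by least squares:
AᵀA = [[69.0000, 13.0000]; [13.0000, 4]], rhs = [-25.4594, -2.9612]ᵀ  (here Σr = 13.0000, Σ(r)² = 69.0000, Σln q = -2.9612, Σr·ln q = -25.4594).
Solving (det = 107.0000): k = -0.59198, ln C = 1.18366, so C = exp(1.18366) = 3.26629.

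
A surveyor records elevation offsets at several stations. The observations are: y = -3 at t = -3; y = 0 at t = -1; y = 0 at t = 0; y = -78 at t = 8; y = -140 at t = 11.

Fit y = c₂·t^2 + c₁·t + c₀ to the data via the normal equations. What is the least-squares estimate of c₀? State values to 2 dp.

c₀ = -0.25

Entries of MᵀM: Σt^2·t^2 = 18819, Σt^2·t = 1815, Σt^2 = 195, Σt·t = 195, Σt = 15, Σ1 = 5.
And Σt^2·y = -21959, Σt·y = -2155, Σy = -221.
MᵀM·[c₂, c₁, c₀]ᵀ = Mᵀy becomes [[18819, 1815, 195]; [1815, 195, 15]; [195, 15, 5]]·[c₂, c₁, c₀]ᵀ = [-21959, -2155, -221]ᵀ.
Row-reducing yields c₂ = -691/705, c₁ = -6731/3525, c₀ = -289/1175.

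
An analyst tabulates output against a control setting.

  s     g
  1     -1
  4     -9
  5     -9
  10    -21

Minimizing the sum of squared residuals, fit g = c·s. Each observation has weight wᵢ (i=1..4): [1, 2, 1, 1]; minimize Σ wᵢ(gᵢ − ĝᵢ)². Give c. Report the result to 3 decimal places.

Normal-equation sums: Σwᵢ·s·s = 158.
And Σwᵢ·s·g = -328.
Normal equations: [[158]]·[c]ᵀ = [-328]ᵀ.
c = (-328)/158 = -2.07595.

c = -2.076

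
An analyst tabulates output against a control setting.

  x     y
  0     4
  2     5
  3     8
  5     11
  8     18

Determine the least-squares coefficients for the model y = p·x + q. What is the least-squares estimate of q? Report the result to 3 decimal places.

With design matrix A, AᵀA = [[102, 18]; [18, 5]] and Aᵀy = [233, 46]ᵀ.
Eliminating q: 5·(row 1) − 18·(row 2) gives 186·p = 5·233 − 18·46 = 337, so p = 337/186.
Then q = (46 − 18·(337/186))/5 = 83/31.

q = 2.677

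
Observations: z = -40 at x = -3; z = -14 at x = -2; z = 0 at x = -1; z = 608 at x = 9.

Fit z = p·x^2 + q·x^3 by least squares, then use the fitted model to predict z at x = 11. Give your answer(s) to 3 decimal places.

ẑ = 1148.985

Sums needed: Σx^2·x^2 = 6659, Σx^2·x^3 = 58773, Σx^3·x^3 = 532235.
And Σx^2·z = 48832, Σx^3·z = 444424.
So AᵀA·[p, q]ᵀ = Aᵀz: [[6659, 58773]; [58773, 532235]]·[p, q]ᵀ = [48832, 444424]ᵀ.
det = 6659·532235 − 58773² = 89887336.
p = (48832·532235 − 58773·444424)/89887336 = -1477639/1021447; q = (6659·444424 − 58773·48832)/89887336 = 11177035/11235917.
At x = 11: ẑ = (-1477639/1021447)·(121) + (11177035/11235917)·(1331) = 167660988/145921.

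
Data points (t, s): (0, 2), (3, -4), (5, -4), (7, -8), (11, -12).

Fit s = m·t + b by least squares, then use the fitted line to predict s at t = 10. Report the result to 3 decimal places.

ŝ = -11.116

From the data, Σt·t = 204, Σt = 26, Σ1 = 5.
For Mᵀs: Σt·s = -220, Σs = -26.
MᵀM·[m, b]ᵀ = Mᵀs becomes [[204, 26]; [26, 5]]·[m, b]ᵀ = [-220, -26]ᵀ.
Δ = 204·5 − 26² = 344.
m = ((-220)·5 − 26·(-26))/344 = -53/43; b = (204·(-26) − 26·(-220))/344 = 52/43.
At t = 10: ŝ = (-53/43)·(10) + (52/43)·(1) = -478/43.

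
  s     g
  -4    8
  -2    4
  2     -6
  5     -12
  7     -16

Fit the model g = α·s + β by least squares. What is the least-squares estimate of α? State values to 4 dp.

α = -2.2160

The normal equations are: 98·α + 8·β = -224;  8·α + 5·β = -22.
det = 98·5 − 8² = 426.
α = ((-224)·5 − 8·(-22))/426 = -472/213; β = (98·(-22) − 8·(-224))/426 = -182/213.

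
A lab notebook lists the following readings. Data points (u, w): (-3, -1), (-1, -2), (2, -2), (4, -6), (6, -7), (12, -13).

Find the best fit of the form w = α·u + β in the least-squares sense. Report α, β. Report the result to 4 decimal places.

The normal equations are: 210·α + 20·β = -221;  20·α + 6·β = -31.
Determinant 210·6 − 20² = 860.
α = ((-221)·6 − 20·(-31))/860 = -353/430; β = (210·(-31) − 20·(-221))/860 = -209/86.

α = -0.8209, β = -2.4302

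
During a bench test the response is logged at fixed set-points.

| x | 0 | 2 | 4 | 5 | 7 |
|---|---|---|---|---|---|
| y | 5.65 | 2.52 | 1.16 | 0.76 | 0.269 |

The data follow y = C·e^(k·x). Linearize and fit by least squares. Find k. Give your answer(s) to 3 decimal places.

Linearized form: ln y = k·x + ln C. From the 5 transformed points,
XᵀX = [[94.0000, 18.0000]; [18.0000, 5]], rhs = [-8.1213, 1.2169]ᵀ  (here Σx = 18.0000, Σ(x)² = 94.0000, Σln y = 1.2169, Σx·ln y = -8.1213).
Δ = 94.0000·5 − (18.0000)² = 146.0000; k = (-8.1213·5 − 18.0000·1.2169)/146.0000 = -0.42815, ln C = (94.0000·1.2169 − 18.0000·-8.1213)/146.0000 = 1.78471.

k = -0.428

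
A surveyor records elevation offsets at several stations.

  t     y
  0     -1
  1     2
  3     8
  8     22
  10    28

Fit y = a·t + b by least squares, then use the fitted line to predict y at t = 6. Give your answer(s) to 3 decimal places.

Forming AᵀA = [[174, 22]; [22, 5]] and Aᵀy = [482, 59]ᵀ gives AᵀA·[a, b]ᵀ = Aᵀy.
det = 174·5 − 22² = 386.
a = (482·5 − 22·59)/386 = 556/193; b = (174·59 − 22·482)/386 = -169/193.
At t = 6: ŷ = (556/193)·(6) + (-169/193)·(1) = 3167/193.

ŷ = 16.409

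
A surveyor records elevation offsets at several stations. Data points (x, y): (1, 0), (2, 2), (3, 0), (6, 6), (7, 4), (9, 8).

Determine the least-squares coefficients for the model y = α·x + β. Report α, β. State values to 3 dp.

Forming AᵀA = [[180, 28]; [28, 6]] and Aᵀy = [140, 20]ᵀ gives AᵀA·[α, β]ᵀ = Aᵀy.
Δ = 180·6 − 28² = 296.
α = (140·6 − 28·20)/296 = 35/37; β = (180·20 − 28·140)/296 = -40/37.

α = 0.946, β = -1.081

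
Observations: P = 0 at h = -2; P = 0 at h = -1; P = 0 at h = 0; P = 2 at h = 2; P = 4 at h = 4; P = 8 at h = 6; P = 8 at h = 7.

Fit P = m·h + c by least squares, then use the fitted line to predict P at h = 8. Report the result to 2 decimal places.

P̂ = 8.88

Normal-equation sums: Σh·h = 110, Σh = 16, Σ1 = 7.
Right-hand side: Σh·P = 124, ΣP = 22.
So MᵀM·[m, c]ᵀ = MᵀP: [[110, 16]; [16, 7]]·[m, c]ᵀ = [124, 22]ᵀ.
Determinant 110·7 − 16² = 514.
m = (124·7 − 16·22)/514 = 258/257; c = (110·22 − 16·124)/514 = 218/257.
At h = 8: P̂ = (258/257)·(8) + (218/257)·(1) = 2282/257.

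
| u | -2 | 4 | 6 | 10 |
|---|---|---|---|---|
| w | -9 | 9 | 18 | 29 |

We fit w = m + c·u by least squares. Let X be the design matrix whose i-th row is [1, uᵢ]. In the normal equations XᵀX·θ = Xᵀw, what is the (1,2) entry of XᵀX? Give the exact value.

18

Row 1 ↔ basis 1, column 2 ↔ basis u, so (XᵀX)_{1,2} = Σᵢ u = (1)·(-2) + (1)·(4) + (1)·(6) + (1)·(10) = 18.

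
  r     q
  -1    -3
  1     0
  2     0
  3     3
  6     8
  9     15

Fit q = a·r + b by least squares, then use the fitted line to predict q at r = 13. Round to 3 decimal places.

Entries of MᵀM: Σr·r = 132, Σr = 20, Σ1 = 6.
Right-hand side: Σr·q = 195, Σq = 23.
MᵀM·[a, b]ᵀ = Mᵀq becomes [[132, 20]; [20, 6]]·[a, b]ᵀ = [195, 23]ᵀ.
Determinant 132·6 − 20² = 392.
a = (195·6 − 20·23)/392 = 355/196; b = (132·23 − 20·195)/392 = -108/49.
At r = 13: q̂ = (355/196)·(13) + (-108/49)·(1) = 4183/196.

q̂ = 21.342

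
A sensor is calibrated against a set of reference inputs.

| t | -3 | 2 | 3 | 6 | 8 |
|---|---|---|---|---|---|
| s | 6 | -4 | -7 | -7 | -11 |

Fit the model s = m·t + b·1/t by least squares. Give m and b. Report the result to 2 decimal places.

m = -1.24, b = -5.22

Sums needed: Σt·t = 122, Σt·1/t = 5, Σ1/t·1/t = 33/64.
Moment sums: Σt·s = -177, Σ1/t·s = -71/8.
Normal equations: [[122, 5]; [5, 33/64]]·[m, b]ᵀ = [-177, -71/8]ᵀ.
Determinant 122·(33/64) − 5² = 1213/32.
m = ((-177)·(33/64) − 5·(-71/8))/(1213/32) = -3001/2426; b = (122·(-71/8) − 5·(-177))/(1213/32) = -6328/1213.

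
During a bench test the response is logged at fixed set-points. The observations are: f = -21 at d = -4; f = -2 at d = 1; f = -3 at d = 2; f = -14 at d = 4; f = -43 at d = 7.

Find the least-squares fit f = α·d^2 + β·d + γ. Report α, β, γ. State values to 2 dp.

α = -0.98, β = 0.93, γ = -1.62

Forming MᵀM = [[2930, 352, 86]; [352, 86, 10]; [86, 10, 5]] and Mᵀf = [-2681, -281, -83]ᵀ gives MᵀM·[α, β, γ]ᵀ = Mᵀf.
Row-reducing yields α = -5743/5866, β = 16325/17598, γ = -14219/8799.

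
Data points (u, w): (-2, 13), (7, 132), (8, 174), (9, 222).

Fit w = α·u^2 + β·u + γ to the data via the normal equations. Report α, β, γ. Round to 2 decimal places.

α = 2.89, β = -1.23, γ = -1.02

With design matrix A, AᵀA = [[13074, 1576, 198]; [1576, 198, 22]; [198, 22, 4]] and Aᵀw = [35638, 4288, 541]ᵀ.
Inverting the 3×3 Gram matrix, [α, β, γ]ᵀ = [42917/14852, -18277/14852, -15135/14852]ᵀ.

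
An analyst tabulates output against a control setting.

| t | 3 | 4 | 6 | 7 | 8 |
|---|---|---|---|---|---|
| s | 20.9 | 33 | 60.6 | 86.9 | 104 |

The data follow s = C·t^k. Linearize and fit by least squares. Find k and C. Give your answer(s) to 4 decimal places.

With ln sᵢ as the transformed response and ln tᵢ as the regressor:
Σln t = 8.3020, Σ(ln t)² = 14.4498, Σln s = 19.7497, Σln t·ln s = 33.8864.
Equations: 14.4498·k + 8.3020·ln C = 33.8864;  8.3020·k + 5·ln C = 19.7497.
Slope k = (n·Σln t·ln s − Σln t·Σln s)/(n·Σ(ln t)² − (Σln t)²) = (5·33.8864 − 8.3020·19.7497)/3.3255 = 1.64468; ln C = (Σln s − k·Σln t)/n = 1.21911, so C = exp(1.21911) = 3.38416.

k = 1.6447, C = 3.3842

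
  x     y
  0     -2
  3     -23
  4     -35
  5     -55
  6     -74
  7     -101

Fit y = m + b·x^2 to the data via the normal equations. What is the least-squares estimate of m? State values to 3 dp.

With design matrix M, MᵀM = [[6, 135]; [135, 4659]] and Mᵀy = [-290, -9755]ᵀ.
Eliminating b: 4659·(row 1) − 135·(row 2) gives 9729·m = 4659·(-290) − 135·(-9755) = -34185, so m = -11395/3243.
Then b = ((-9755) − 135·(-11395/3243))/4659 = -6460/3243.

m = -3.514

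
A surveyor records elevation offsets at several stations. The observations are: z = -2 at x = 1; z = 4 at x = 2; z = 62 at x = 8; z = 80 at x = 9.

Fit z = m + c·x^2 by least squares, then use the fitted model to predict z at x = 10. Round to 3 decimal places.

ẑ = 98.661

From the data, Σ1 = 4, Σx^2 = 150, Σx^2·x^2 = 10674.
For Aᵀz: Σz = 144, Σx^2·z = 10462.
Determinant 4·10674 − 150² = 20196.
m = (144·10674 − 150·10462)/20196 = -2687/1683; c = (4·10462 − 150·144)/20196 = 5062/5049.
At x = 10: ẑ = (-2687/1683)·(1) + (5062/5049)·(100) = 498139/5049.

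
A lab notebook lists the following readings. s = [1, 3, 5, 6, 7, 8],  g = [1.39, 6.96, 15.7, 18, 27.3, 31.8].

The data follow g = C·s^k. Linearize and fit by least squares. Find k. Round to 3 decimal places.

k = 1.502

Let Y = ln g. Fitting Y = k·ln s + ln C by least squares:
Over the data: Σln s = 8.5252, Σ(ln s)² = 15.1183, Σln g = 14.6799, Σln s·ln g = 25.3709.
Normal system: [[15.1183, 8.5252]; [8.5252, 6]]·[k, ln C]ᵀ = [25.3709, 14.6799]ᵀ.
Solving (det = 18.0313): k = 1.50166, ln C = 0.31300.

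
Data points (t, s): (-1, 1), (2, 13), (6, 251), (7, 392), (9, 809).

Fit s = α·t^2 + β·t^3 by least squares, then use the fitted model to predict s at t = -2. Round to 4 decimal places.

Setting ∂/∂α … = 0 gives: 10275·α + 83663·β = 93826;  83663·α + 695811·β = 778536.
(Σt^2·t^2 = 10275, Σt^2·t^3 = 83663, Σt^3·t^3 = 695811, Σt^2·s = 93826, Σt^3·s = 778536.)
Eliminating β: 695811·(row 1) − 83663·(row 2) gives 149960456·α = 695811·93826 − 83663·778536 = 150505518, so α = 75252759/74980228.
Then β = (778536 − 83663·(75252759/74980228))/695811 = 74846381/74980228.
At t = -2: ŝ = (75252759/74980228)·(4) + (74846381/74980228)·(-8) = -74440003/18745057.

ŝ = -3.9712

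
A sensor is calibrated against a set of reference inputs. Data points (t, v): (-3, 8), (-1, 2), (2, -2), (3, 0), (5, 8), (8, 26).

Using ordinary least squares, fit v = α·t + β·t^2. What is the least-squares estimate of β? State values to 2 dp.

AᵀA·[α, β]ᵀ = Aᵀv reads: 112·α + 644·β = 218;  644·α + 4900·β = 1930.
(Σt·t = 112, Σt·t^2 = 644, Σt^2·t^2 = 4900, Σt·v = 218, Σt^2·v = 1930.)
Determinant 112·4900 − 644² = 134064.
α = (218·4900 − 644·1930)/134064 = -520/399; β = (112·1930 − 644·218)/134064 = 451/798.

β = 0.57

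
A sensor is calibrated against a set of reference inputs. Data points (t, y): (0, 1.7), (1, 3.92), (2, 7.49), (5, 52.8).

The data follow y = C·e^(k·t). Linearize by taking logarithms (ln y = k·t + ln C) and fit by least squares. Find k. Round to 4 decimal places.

Taking logs, ln y = k·t + ln C, so regress ln y on t.
Sums: Σt = 8.0000, Σ(t)² = 30.0000, Σln y = 7.8768, Σt·ln y = 25.2258.
Normal system: [[30.0000, 8.0000]; [8.0000, 4]]·[k, ln C]ᵀ = [25.2258, 7.8768]ᵀ.
Solving (det = 56.0000): k = 0.67658, ln C = 0.61603.

k = 0.6766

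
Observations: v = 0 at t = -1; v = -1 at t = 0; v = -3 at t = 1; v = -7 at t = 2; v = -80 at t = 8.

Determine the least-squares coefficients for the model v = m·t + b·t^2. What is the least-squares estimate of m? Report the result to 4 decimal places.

m = -1.3867

The normal system MᵀM·[m, b]ᵀ = Mᵀv is [[70, 520]; [520, 4114]]·[m, b]ᵀ = [-657, -5151]ᵀ.
Determinant 70·4114 − 520² = 17580.
m = ((-657)·4114 − 520·(-5151))/17580 = -4063/2930; b = (70·(-5151) − 520·(-657))/17580 = -631/586.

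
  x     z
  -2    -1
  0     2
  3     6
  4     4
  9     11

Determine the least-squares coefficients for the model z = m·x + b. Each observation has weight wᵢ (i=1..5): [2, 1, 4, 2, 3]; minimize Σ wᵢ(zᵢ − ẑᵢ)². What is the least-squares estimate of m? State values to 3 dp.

MᵀWM·[m, b]ᵀ = MᵀWz reads: 319·m + 43·b = 405;  43·m + 12·b = 65.
Eliminating b: 12·(row 1) − 43·(row 2) gives 1979·m = 12·405 − 43·65 = 2065, so m = 2065/1979.
Then b = (65 − 43·(2065/1979))/12 = 3320/1979.

m = 1.043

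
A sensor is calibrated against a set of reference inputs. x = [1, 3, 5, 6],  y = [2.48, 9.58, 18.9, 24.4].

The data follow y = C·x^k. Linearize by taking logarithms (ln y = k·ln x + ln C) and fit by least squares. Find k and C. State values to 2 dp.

k = 1.27, C = 2.45

Taking logs, ln y = k·ln x + ln C, so regress ln y on ln x.
Σln x = 4.4998, Σ(ln x)² = 7.0076, Σln y = 9.3017, Σln x·ln y = 12.9368.
Equations: 7.0076·k + 4.4998·ln C = 12.9368;  4.4998·k + 4·ln C = 9.3017.
Δ = 7.0076·4 − (4.4998)² = 7.7823; k = (12.9368·4 − 4.4998·9.3017)/7.7823 = 1.27103, ln C = (7.0076·9.3017 − 4.4998·12.9368)/7.7823 = 0.89557, so C = exp(0.89557) = 2.44873.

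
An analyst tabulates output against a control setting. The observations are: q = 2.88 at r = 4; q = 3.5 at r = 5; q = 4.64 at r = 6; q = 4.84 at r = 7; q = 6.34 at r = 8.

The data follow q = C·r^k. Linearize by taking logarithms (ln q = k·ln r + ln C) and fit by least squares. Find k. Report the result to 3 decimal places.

Taking logs, ln q = k·ln r + ln C, so regress ln q on ln r.
AᵀA = [[15.8331, 8.8128]; [8.8128, 5]], rhs = [13.1415, 7.2691]ᵀ  (here Σln r = 8.8128, Σ(ln r)² = 15.8331, Σln q = 7.2691, Σln r·ln q = 13.1415).
Slope k = (n·Σln r·ln q − Σln r·Σln q)/(n·Σ(ln r)² − (Σln r)²) = (5·13.1415 − 8.8128·7.2691)/1.4995 = 1.09795; ln C = (Σln q − k·Σln r)/n = -0.48141.

k = 1.098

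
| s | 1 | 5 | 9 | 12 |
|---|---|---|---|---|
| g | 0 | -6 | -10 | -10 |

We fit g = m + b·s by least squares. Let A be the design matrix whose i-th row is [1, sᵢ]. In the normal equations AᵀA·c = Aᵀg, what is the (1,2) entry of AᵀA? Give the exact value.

Row 1 ↔ basis 1, column 2 ↔ basis s, so (AᵀA)_{1,2} = Σᵢ s = (1)·(1) + (1)·(5) + (1)·(9) + (1)·(12) = 27.

27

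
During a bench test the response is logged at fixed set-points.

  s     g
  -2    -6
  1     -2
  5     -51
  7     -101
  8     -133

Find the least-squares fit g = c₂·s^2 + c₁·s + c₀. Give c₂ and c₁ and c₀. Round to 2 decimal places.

c₂ = -2.05, c₁ = -0.33, c₀ = 1.19

MᵀM·[c₂, c₁, c₀]ᵀ = Mᵀg reads: 7139·c₂ + 973·c₁ + 143·c₀ = -14762;  973·c₂ + 143·c₁ + 19·c₀ = -2016;  143·c₂ + 19·c₁ + 5·c₀ = -293.
Solving the 3×3 system (Gaussian elimination) gives c₂ = -53419/26106, c₁ = -2893/8702, c₀ = 15476/13053.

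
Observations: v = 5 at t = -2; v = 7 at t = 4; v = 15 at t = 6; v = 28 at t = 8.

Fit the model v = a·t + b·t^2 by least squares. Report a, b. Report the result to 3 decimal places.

From the data, Σt·t = 120, Σt·t^2 = 784, Σt^2·t^2 = 5664.
And Σt·v = 332, Σt^2·v = 2464.
XᵀX·[a, b]ᵀ = Xᵀv becomes [[120, 784]; [784, 5664]]·[a, b]ᵀ = [332, 2464]ᵀ.
Eliminating b: 5664·(row 1) − 784·(row 2) gives 65024·a = 5664·332 − 784·2464 = -51328, so a = -401/508.
Then b = (2464 − 784·(-401/508))/5664 = 553/1016.

a = -0.789, b = 0.544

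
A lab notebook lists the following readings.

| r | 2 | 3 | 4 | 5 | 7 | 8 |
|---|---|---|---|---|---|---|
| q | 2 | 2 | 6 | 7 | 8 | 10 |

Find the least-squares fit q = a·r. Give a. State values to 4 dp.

The normal system MᵀM·[a]ᵀ = Mᵀq is [[167]]·[a]ᵀ = [205]ᵀ.
Hence a = 205 / 167 ≈ 1.22754.

a = 1.2275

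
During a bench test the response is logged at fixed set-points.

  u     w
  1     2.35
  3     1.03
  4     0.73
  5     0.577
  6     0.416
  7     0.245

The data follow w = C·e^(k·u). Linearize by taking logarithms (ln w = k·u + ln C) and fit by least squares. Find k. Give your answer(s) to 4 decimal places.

k = -0.3584

Taking logs, ln w = k·u + ln C, so regress ln w on u.
Sums: Σu = 26.0000, Σ(u)² = 136.0000, Σln w = -2.2642, Σu·ln w = -18.1732.
Normal system: [[136.0000, 26.0000]; [26.0000, 6]]·[k, ln C]ᵀ = [-18.1732, -2.2642]ᵀ.
Solving (det = 140.0000): k = -0.35835, ln C = 1.17550.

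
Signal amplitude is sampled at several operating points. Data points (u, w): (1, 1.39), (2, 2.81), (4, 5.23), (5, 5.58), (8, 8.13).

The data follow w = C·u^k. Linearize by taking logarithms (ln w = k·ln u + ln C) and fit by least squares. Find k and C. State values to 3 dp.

Linearized form: ln w = k·ln u + ln C. From the 5 transformed points,
Over the data: Σln u = 5.7683, Σ(ln u)² = 9.3166, Σln w = 6.8316, Σln u·ln w = 10.1342.
Normal system: [[9.3166, 5.7683]; [5.7683, 5]]·[k, ln C]ᵀ = [10.1342, 6.8316]ᵀ.
Δ = 9.3166·5 − (5.7683)² = 13.3096; k = (10.1342·5 − 5.7683·6.8316)/13.3096 = 0.84628, ln C = (9.3166·6.8316 − 5.7683·10.1342)/13.3096 = 0.39000, so C = exp(0.39000) = 1.47699.

k = 0.846, C = 1.477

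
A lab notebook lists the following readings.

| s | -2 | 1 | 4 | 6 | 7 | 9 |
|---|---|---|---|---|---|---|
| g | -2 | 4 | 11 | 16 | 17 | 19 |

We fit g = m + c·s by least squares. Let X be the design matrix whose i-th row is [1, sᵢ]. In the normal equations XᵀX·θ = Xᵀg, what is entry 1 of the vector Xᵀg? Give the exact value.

65

Entry 1 ↔ basis 1, so (Xᵀg)_{1} = Σᵢ gᵢ = (1)·(-2) + (1)·(4) + (1)·(11) + (1)·(16) + (1)·(17) + (1)·(19) = 65.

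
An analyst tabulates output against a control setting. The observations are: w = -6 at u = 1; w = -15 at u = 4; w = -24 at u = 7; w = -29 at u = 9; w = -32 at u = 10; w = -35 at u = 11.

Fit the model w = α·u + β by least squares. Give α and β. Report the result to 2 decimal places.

α = -2.88, β = -3.35

With design matrix A, AᵀA = [[368, 42]; [42, 6]] and Aᵀw = [-1200, -141]ᵀ.
Eliminating β: 6·(row 1) − 42·(row 2) gives 444·α = 6·(-1200) − 42·(-141) = -1278, so α = -213/74.
Then β = ((-141) − 42·(-213/74))/6 = -124/37.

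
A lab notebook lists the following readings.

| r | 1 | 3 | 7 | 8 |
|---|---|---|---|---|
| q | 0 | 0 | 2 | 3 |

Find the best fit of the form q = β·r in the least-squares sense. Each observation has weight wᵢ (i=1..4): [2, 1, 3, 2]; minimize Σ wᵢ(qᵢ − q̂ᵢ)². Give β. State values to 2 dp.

β = 0.31

Setting ∂/∂β … = 0 gives: 286·β = 90.
Hence β = 90 / 286 ≈ 0.314685.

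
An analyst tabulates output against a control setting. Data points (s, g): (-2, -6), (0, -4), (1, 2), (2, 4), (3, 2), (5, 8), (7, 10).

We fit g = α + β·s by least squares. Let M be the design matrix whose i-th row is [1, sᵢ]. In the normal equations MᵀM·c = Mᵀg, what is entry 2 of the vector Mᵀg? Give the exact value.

Entry 2 ↔ basis s, so (Mᵀg)_{2} = Σᵢ (s)·gᵢ = (-2)·(-6) + (0)·(-4) + (1)·(2) + (2)·(4) + (3)·(2) + (5)·(8) + (7)·(10) = 138.

138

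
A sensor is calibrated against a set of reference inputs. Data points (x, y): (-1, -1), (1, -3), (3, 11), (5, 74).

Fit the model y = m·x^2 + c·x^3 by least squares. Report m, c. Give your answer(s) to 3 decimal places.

m = -1.416, c = 0.875

Entries of MᵀM: Σx^2·x^2 = 708, Σx^2·x^3 = 3368, Σx^3·x^3 = 16356.
And Σx^2·y = 1945, Σx^3·y = 9545.
So MᵀM·[m, c]ᵀ = Mᵀy: [[708, 3368]; [3368, 16356]]·[m, c]ᵀ = [1945, 9545]ᵀ.
Eliminating c: 16356·(row 1) − 3368·(row 2) gives 236624·m = 16356·1945 − 3368·9545 = -335140, so m = -83785/59156.
Then c = (9545 − 3368·(-83785/59156))/16356 = 51775/59156.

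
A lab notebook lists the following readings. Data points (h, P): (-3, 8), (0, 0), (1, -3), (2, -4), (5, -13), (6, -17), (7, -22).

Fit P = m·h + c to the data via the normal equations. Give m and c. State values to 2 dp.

m = -2.89, c = 0.15

Normal-equation sums: Σh·h = 124, Σh = 18, Σ1 = 7.
For MᵀP: Σh·P = -356, ΣP = -51.
So MᵀM·[m, c]ᵀ = MᵀP: [[124, 18]; [18, 7]]·[m, c]ᵀ = [-356, -51]ᵀ.
Δ = 124·7 − 18² = 544.
m = ((-356)·7 − 18·(-51))/544 = -787/272; c = (124·(-51) − 18·(-356))/544 = 21/136.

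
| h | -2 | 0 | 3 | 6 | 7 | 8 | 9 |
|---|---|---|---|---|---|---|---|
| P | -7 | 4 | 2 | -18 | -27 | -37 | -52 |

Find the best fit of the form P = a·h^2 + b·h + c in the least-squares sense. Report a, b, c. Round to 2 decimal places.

a = -0.96, b = 2.53, c = 2.72

AᵀA·[a, b, c]ᵀ = AᵀP reads: 14451·a + 1819·b + 243·c = -8561;  1819·a + 243·b + 31·c = -1041;  243·a + 31·b + 7·c = -135.
(Σh^2·h^2 = 14451, Σh^2·h = 1819, Σh^2 = 243, Σh·h = 243, Σh = 31, Σ1 = 7, Σh^2·P = -8561, Σh·P = -1041, ΣP = -135.)
Inverting the 3×3 Gram matrix, [a, b, c]ᵀ = [-14071/14714, 185989/73570, 14272/5255]ᵀ.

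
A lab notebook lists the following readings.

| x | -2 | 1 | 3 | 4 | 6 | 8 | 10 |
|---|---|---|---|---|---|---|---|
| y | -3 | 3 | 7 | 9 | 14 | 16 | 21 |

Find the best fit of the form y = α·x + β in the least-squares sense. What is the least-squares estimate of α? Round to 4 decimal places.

α = 1.9803

Sums needed: Σx·x = 230, Σx = 30, Σ1 = 7.
Moment sums: Σx·y = 488, Σy = 67.
Normal equations: [[230, 30]; [30, 7]]·[α, β]ᵀ = [488, 67]ᵀ.
Determinant 230·7 − 30² = 710.
α = (488·7 − 30·67)/710 = 703/355; β = (230·67 − 30·488)/710 = 77/71.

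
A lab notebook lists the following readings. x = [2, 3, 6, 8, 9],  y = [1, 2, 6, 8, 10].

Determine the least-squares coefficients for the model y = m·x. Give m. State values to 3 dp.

From the data, Σx·x = 194.
Right-hand side: Σx·y = 198.
So AᵀA·[m]ᵀ = Aᵀy: [[194]]·[m]ᵀ = [198]ᵀ.
m = 198/194 = 1.02062.

m = 1.021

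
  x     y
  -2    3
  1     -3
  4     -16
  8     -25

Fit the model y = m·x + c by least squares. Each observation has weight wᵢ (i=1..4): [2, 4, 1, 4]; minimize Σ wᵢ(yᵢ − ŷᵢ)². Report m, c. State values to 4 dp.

m = -2.9409, c = -1.4661

Forming AᵀWA = [[284, 36]; [36, 11]] and AᵀWy = [-888, -122]ᵀ gives AᵀWA·[m, c]ᵀ = AᵀWy.
Δ = 284·11 − 36² = 1828.
m = ((-888)·11 − 36·(-122))/1828 = -1344/457; c = (284·(-122) − 36·(-888))/1828 = -670/457.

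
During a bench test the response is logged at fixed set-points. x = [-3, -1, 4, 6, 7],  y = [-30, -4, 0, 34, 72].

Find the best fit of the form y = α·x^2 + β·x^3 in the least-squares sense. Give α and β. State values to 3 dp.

The normal equations are: 4035·α + 25363·β = 4478;  25363·α + 169131·β = 32854.
(Σx^2·x^2 = 4035, Σx^2·x^3 = 25363, Σx^3·x^3 = 169131, Σx^2·y = 4478, Σx^3·y = 32854.)
Eliminating β: 169131·(row 1) − 25363·(row 2) gives 39161816·α = 169131·4478 − 25363·32854 = -75907384, so α = -9488423/4895227.
Then β = (32854 − 25363·(-9488423/4895227))/169131 = 2373797/4895227.

α = -1.938, β = 0.485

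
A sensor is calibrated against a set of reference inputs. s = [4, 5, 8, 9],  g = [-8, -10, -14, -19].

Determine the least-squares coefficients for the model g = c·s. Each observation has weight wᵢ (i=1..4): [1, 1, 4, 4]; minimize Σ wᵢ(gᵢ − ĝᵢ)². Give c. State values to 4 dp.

From the data, Σwᵢ·s·s = 621.
And Σwᵢ·s·g = -1214.
c = (-1214)/621 = -1.95491.

c = -1.9549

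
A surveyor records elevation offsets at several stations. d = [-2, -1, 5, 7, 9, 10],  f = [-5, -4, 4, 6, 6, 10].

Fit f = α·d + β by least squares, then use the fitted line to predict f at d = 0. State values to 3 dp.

Entries of AᵀA: Σd·d = 260, Σd = 28, Σ1 = 6.
Moment sums: Σd·f = 230, Σf = 17.
Normal equations: [[260, 28]; [28, 6]]·[α, β]ᵀ = [230, 17]ᵀ.
det = 260·6 − 28² = 776.
α = (230·6 − 28·17)/776 = 113/97; β = (260·17 − 28·230)/776 = -505/194.
At d = 0: f̂ = (113/97)·(0) + (-505/194)·(1) = -505/194.

f̂ = -2.603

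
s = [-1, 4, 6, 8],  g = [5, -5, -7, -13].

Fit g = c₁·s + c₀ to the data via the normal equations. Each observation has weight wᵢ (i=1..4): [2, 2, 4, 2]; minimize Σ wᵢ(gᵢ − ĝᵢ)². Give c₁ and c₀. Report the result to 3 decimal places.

From the data, Σwᵢ·s·s = 306, Σwᵢ·s = 46, Σwᵢ·1 = 10.
Right-hand side: Σwᵢ·s·g = -426, Σwᵢ·g = -54.
So XᵀWX·[c₁, c₀]ᵀ = XᵀWg: [[306, 46]; [46, 10]]·[c₁, c₀]ᵀ = [-426, -54]ᵀ.
Determinant 306·10 − 46² = 944.
c₁ = ((-426)·10 − 46·(-54))/944 = -111/59; c₀ = (306·(-54) − 46·(-426))/944 = 192/59.

c₁ = -1.881, c₀ = 3.254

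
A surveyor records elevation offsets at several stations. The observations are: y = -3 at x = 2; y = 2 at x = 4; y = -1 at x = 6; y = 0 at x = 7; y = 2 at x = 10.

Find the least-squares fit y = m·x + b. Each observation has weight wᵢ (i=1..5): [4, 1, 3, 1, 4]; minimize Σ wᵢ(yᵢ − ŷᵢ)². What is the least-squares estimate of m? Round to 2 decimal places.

The normal system MᵀWM·[m, b]ᵀ = MᵀWy is [[589, 77]; [77, 13]]·[m, b]ᵀ = [46, -5]ᵀ.
Determinant 589·13 − 77² = 1728.
m = (46·13 − 77·(-5))/1728 = 983/1728; b = (589·(-5) − 77·46)/1728 = -6487/1728.

m = 0.57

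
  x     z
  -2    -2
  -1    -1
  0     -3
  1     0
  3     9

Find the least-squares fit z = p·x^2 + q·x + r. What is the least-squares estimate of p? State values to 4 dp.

p = 0.7916

Sums needed: Σx^2·x^2 = 99, Σx^2·x = 19, Σx^2 = 15, Σx·x = 15, Σx = 1, Σ1 = 5.
Moment sums: Σx^2·z = 72, Σx·z = 32, Σz = 3.
AᵀA·[p, q, r]ᵀ = Aᵀz becomes [[99, 19, 15]; [19, 15, 1]; [15, 1, 5]]·[p, q, r]ᵀ = [72, 32, 3]ᵀ.
Row-reducing yields p = 1075/1358, q = 1719/1358, r = -1377/679.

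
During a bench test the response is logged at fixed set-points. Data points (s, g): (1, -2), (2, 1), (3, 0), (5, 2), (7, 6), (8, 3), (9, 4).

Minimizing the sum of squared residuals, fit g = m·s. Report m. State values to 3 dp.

Forming MᵀM = [[233]] and Mᵀg = [112]ᵀ gives MᵀM·[m]ᵀ = Mᵀg.
m = 112/233 = 0.480687.

m = 0.481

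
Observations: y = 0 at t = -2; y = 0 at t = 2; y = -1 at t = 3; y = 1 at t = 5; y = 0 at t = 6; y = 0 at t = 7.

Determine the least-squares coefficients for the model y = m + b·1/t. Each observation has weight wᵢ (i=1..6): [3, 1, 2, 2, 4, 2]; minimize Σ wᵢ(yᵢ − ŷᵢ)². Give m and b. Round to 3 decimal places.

The normal equations are: 14·m + (107/105)·b = 0;  (107/105)·m + (5344/3675)·b = -4/15.
det = 14·(5344/3675) − (107/105)² = 212999/11025.
m = (0·(5344/3675) − (107/105)·(-4/15))/(212999/11025) = 2996/212999; b = (14·(-4/15) − (107/105)·0)/(212999/11025) = -41160/212999.

m = 0.014, b = -0.193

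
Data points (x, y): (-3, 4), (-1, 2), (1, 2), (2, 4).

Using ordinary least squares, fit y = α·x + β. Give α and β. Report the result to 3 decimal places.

α = -0.068, β = 2.983

The normal equations are: 15·α + (-1)·β = -4;  (-1)·α + 4·β = 12.
Eliminating β: 4·(row 1) − (-1)·(row 2) gives 59·α = 4·(-4) − (-1)·12 = -4, so α = -4/59.
Then β = (12 − (-1)·(-4/59))/4 = 176/59.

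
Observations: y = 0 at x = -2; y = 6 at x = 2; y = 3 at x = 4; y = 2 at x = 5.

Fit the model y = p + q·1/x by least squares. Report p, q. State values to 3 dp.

Compute the Gram sums: Σ1 = 4, Σ1/x = 9/20, Σ1/x·1/x = 241/400.
And Σy = 11, Σ1/x·y = 83/20.
det = 4·(241/400) − (9/20)² = 883/400.
p = (11·(241/400) − (9/20)·(83/20))/(883/400) = 1904/883; q = (4·(83/20) − (9/20)·11)/(883/400) = 4660/883.

p = 2.156, q = 5.277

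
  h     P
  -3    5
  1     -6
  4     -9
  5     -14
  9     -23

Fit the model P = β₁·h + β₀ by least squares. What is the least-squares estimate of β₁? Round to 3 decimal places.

Normal-equation sums: Σh·h = 132, Σh = 16, Σ1 = 5.
Moment sums: Σh·P = -334, ΣP = -47.
AᵀA·[β₁, β₀]ᵀ = AᵀP becomes [[132, 16]; [16, 5]]·[β₁, β₀]ᵀ = [-334, -47]ᵀ.
Determinant 132·5 − 16² = 404.
β₁ = ((-334)·5 − 16·(-47))/404 = -459/202; β₀ = (132·(-47) − 16·(-334))/404 = -215/101.

β₁ = -2.272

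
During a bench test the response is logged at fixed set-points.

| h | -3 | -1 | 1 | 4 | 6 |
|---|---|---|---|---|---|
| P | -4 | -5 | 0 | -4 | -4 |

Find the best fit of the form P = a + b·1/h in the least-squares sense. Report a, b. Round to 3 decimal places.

Compute the Gram sums: Σ1 = 5, Σ1/h = 1/12, Σ1/h·1/h = 317/144.
Right-hand side: ΣP = -17, Σ1/h·P = 14/3.
XᵀX·[a, b]ᵀ = XᵀP becomes [[5, 1/12]; [1/12, 317/144]]·[a, b]ᵀ = [-17, 14/3]ᵀ.
Determinant 5·(317/144) − (1/12)² = 11.
a = ((-17)·(317/144) − (1/12)·(14/3))/11 = -55/16; b = (5·(14/3) − (1/12)·(-17))/11 = 9/4.

a = -3.438, b = 2.250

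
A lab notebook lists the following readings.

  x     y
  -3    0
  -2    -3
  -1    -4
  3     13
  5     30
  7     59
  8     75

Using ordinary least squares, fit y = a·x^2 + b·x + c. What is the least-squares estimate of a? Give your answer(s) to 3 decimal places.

a = 0.965

Entries of MᵀM: Σx^2·x^2 = 7301, Σx^2·x = 971, Σx^2 = 161, Σx·x = 161, Σx = 17, Σ1 = 7.
For Mᵀy: Σx^2·y = 8542, Σx·y = 1212, Σy = 170.
Row-reducing yields a = 159274/165081, b = 47189/23583, c = -152135/55027.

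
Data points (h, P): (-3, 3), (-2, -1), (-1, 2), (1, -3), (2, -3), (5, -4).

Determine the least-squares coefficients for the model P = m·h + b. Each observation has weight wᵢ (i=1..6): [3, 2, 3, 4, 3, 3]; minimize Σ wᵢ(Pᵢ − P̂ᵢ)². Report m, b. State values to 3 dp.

The normal equations are: 129·m + 9·b = -119;  9·m + 18·b = -20.
Determinant 129·18 − 9² = 2241.
m = ((-119)·18 − 9·(-20))/2241 = -218/249; b = (129·(-20) − 9·(-119))/2241 = -503/747.

m = -0.876, b = -0.673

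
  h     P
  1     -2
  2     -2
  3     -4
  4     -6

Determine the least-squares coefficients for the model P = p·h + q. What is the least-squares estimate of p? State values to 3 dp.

p = -1.400

Normal-equation sums: Σh·h = 30, Σh = 10, Σ1 = 4.
And Σh·P = -42, ΣP = -14.
So MᵀM·[p, q]ᵀ = MᵀP: [[30, 10]; [10, 4]]·[p, q]ᵀ = [-42, -14]ᵀ.
Determinant 30·4 − 10² = 20.
p = ((-42)·4 − 10·(-14))/20 = -7/5; q = (30·(-14) − 10·(-42))/20 = 0.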